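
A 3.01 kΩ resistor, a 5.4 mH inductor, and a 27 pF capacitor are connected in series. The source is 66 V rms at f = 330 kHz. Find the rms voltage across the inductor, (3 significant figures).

101 V

ω = 2πf = 2.073e+06 rad/s
X_L = ωL = 11200 Ω
X_C = 1/(ωC) = 17900 Ω
Net reactance X = X_L − X_C = -6670 Ω
Z = 3010 − j6670 Ω
|Z| = √(3010² + 6670²) = 7310 Ω
I = V/|Z| = 9.02 mA
V_L = I·|Z_L| = 0.00902 × 11200 = 101 V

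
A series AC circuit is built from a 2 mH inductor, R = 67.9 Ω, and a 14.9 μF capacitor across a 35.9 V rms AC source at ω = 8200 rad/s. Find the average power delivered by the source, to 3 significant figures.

18.7 W

X_L = ωL = 16.4 Ω
X_C = 1/(ωC) = 8.18 Ω
Net reactance X = X_L − X_C = 8.22 Ω
Z = 67.9 + j8.22 Ω
|Z| = √(67.9² + 8.22²) = 68.4 Ω
∠Z = arctan(8.22/67.9) = 6.90°
I = V/|Z| = 525 mA
P = VI cos φ = 35.9 × 0.525 × cos(6.90°) = 18.7 W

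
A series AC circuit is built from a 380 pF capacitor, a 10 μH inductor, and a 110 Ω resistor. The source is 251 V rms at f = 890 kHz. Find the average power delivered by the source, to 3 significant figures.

37.7 W

ω = 2πf = 5.592e+06 rad/s
X_L = ωL = 55.9 Ω
X_C = 1/(ωC) = 471 Ω
Net reactance X = X_L − X_C = -415 Ω
Z = 110 − j415 Ω
|Z| = √(110² + 415²) = 429 Ω
∠Z = arctan(-415/110) = -75.1°
I = V/|Z| = 585 mA
P = VI cos φ = 251 × 0.585 × cos(-75.1°) = 37.7 W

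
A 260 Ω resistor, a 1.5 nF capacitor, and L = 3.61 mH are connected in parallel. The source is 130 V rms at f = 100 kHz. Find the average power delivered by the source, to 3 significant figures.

ω = 2πf = 628300 rad/s
X_L = ωL = 2270 Ω
X_C = 1/(ωC) = 1060 Ω
Parallel: admittances add. Y = 1/R + 1/(jωL) + jωC
Y = (0.00385 + j0.000502) S
|Y| = 0.00388 S → |Z| = 1/|Y| = 258 Ω, ∠Z = −∠Y = -7.43°
I = V/|Z| = 504 mA
P = VI cos φ = 130 × 0.504 × cos(-7.43°) = 65.0 W

65.0 W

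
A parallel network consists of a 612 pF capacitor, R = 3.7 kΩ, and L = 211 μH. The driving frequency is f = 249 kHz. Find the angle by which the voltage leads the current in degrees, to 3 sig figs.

ω = 2πf = 1.565e+06 rad/s
X_L = ωL = 330 Ω
X_C = 1/(ωC) = 1040 Ω
Parallel: admittances add. Y = 1/R + 1/(jωL) + jωC
Y = (0.000270 − j0.00207) S
|Y| = 0.00209 S → |Z| = 1/|Y| = 479 Ω, ∠Z = −∠Y = 82.6°

82.6°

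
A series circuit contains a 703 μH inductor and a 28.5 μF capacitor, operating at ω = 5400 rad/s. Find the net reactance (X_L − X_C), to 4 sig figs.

X_L = ωL = 3.796 Ω
X_C = 1/(ωC) = 6.498 Ω
X = 3.796 − 6.498 = -2.702 Ω

-2.702 Ω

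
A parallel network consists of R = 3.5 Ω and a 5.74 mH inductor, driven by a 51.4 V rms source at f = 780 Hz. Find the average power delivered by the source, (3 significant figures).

ω = 2πf = 4901 rad/s
X_L = ωL = 28.1 Ω
Parallel: admittances add. Y = 1/R + 1/(jωL)
Y = (0.286 − j0.0355) S
|Y| = 0.288 S → |Z| = 1/|Y| = 3.47 Ω, ∠Z = −∠Y = 7.09°
I = V/|Z| = 14.8 A
P = VI cos φ = 51.4 × 14.8 × cos(7.09°) = 755 W

755 W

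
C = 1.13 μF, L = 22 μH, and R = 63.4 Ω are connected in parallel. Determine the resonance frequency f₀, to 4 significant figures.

31.92 kHz

ω₀ = 1/√(LC) = 1/√(2.2e-05 × 1.13e-06) = 200600 rad/s
f₀ = ω₀/(2π) = 31.92 kHz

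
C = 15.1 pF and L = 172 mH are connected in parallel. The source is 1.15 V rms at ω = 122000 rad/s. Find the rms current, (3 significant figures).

X_L = ωL = 21000 Ω
X_C = 1/(ωC) = 543000 Ω
Parallel: admittances add. Y = 1/(jωL) + jωC
Y = (0 − j4.58e-05) S
|Y| = 4.58e-05 S → |Z| = 1/|Y| = 21800 Ω, ∠Z = −∠Y = 90.0°
I = V/|Z| = 1.15/21800 = 52.7 μA

52.7 μA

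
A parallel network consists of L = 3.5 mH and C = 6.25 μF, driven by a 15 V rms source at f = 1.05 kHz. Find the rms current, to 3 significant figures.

ω = 2πf = 6597 rad/s
X_L = ωL = 23.1 Ω
X_C = 1/(ωC) = 24.3 Ω
Parallel: admittances add. Y = 1/(jωL) + jωC
Y = (0 − j0.00207) S
|Y| = 0.00207 S → |Z| = 1/|Y| = 482 Ω, ∠Z = −∠Y = 90.0°
I = V/|Z| = 15/482 = 31.1 mA

31.1 mA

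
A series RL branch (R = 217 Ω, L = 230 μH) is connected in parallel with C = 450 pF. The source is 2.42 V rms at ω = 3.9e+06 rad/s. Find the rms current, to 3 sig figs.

1.81 mA

X_L = ωL = 897 Ω
X_C = 1/(ωC) = 570 Ω
Branch 1 (R+jX_L): Z₁ = 217 + j897 Ω, |Z₁| = 923 Ω
Branch 2 (−jX_C): Z₂ = −j570 Ω
Parallel: Z = Z₁Z₂/(Z₁+Z₂), |Z| = 1340 Ω, ∠Z = -70.0°
I = V/|Z| = 2.42/1340 = 1.81 mA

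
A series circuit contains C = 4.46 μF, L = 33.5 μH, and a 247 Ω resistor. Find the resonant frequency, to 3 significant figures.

13.0 kHz

ω₀ = 1/√(LC) = 1/√(3.35e-05 × 4.46e-06) = 81810 rad/s
f₀ = ω₀/(2π) = 13.0 kHz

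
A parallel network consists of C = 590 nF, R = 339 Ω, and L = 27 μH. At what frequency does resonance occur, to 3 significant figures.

ω₀ = 1/√(LC) = 1/√(2.7e-05 × 5.9e-07) = 250500 rad/s
f₀ = ω₀/(2π) = 39.9 kHz

39.9 kHz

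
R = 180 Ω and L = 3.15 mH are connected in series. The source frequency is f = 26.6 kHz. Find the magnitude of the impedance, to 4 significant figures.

556.4 Ω

ω = 2πf = 167100 rad/s
X_L = ωL = 526.5 Ω
Z = 180.0 + j526.5 Ω
|Z| = √(180.0² + 526.5²) = 556.4 Ω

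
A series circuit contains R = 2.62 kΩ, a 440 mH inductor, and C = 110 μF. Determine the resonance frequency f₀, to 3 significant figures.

ω₀ = 1/√(LC) = 1/√(0.44 × 0.00011) = 143.7 rad/s
f₀ = ω₀/(2π) = 22.9 Hz

22.9 Hz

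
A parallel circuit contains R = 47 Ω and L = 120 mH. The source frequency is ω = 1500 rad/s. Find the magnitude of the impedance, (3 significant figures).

X_L = ωL = 180 Ω
Parallel: admittances add. Y = 1/R + 1/(jωL)
Y = (0.0213 − j0.00556) S
|Y| = 0.0220 S → |Z| = 1/|Y| = 45.5 Ω, ∠Z = −∠Y = 14.6°

45.5 Ω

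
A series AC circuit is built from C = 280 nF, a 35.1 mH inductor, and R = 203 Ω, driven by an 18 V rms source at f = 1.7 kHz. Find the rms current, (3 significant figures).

87.0 mA

ω = 2πf = 10680 rad/s
X_L = ωL = 375 Ω
X_C = 1/(ωC) = 334 Ω
Net reactance X = X_L − X_C = 40.6 Ω
Z = 203 + j40.6 Ω
|Z| = √(203² + 40.6²) = 207 Ω
I = V/|Z| = 18/207 = 87.0 mA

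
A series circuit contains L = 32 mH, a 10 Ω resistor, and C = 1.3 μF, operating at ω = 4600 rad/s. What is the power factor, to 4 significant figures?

0.4468

X_L = ωL = 147.2 Ω
X_C = 1/(ωC) = 167.2 Ω
Net reactance X = X_L − X_C = -20.02 Ω
Z = 10.00 − j20.02 Ω
|Z| = √(10.00² + 20.02²) = 22.38 Ω
∠Z = arctan(-20.02/10.00) = -63.46°
cos φ = cos(-63.46°) = 0.4468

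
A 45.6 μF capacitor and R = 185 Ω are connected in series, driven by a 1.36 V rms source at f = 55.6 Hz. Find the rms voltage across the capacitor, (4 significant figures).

0.4370 V

ω = 2πf = 349.3 rad/s
X_C = 1/(ωC) = 62.77 Ω
Z = 185.0 − j62.77 Ω
|Z| = √(185.0² + 62.77²) = 195.4 Ω
I = V/|Z| = 6.962 mA
V_C = I·|Z_C| = 0.006962 × 62.77 = 0.4370 V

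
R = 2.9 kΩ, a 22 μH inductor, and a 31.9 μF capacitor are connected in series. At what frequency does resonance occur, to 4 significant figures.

ω₀ = 1/√(LC) = 1/√(2.2e-05 × 3.19e-05) = 37750 rad/s
f₀ = ω₀/(2π) = 6.008 kHz

6.008 kHz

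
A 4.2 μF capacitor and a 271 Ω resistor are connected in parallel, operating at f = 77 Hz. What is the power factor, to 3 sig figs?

ω = 2πf = 483.8 rad/s
X_C = 1/(ωC) = 492 Ω
Parallel: admittances add. Y = 1/R + jωC
Y = (0.00369 + j0.00203) S
|Y| = 0.00421 S → |Z| = 1/|Y| = 237 Ω, ∠Z = −∠Y = -28.8°
cos φ = cos(-28.8°) = 0.876

0.876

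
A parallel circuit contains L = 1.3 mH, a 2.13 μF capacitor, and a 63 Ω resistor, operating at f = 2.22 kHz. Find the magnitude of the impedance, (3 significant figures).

ω = 2πf = 13950 rad/s
X_L = ωL = 18.1 Ω
X_C = 1/(ωC) = 33.7 Ω
Parallel: admittances add. Y = 1/R + 1/(jωL) + jωC
Y = (0.0159 − j0.0254) S
|Y| = 0.0300 S → |Z| = 1/|Y| = 33.4 Ω, ∠Z = −∠Y = 58.0°

33.4 Ω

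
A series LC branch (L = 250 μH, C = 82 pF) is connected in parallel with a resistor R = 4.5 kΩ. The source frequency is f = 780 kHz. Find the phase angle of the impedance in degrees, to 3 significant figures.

ω = 2πf = 4.901e+06 rad/s
X_L = ωL = 1230 Ω
X_C = 1/(ωC) = 2490 Ω
Branch 1: Z₁ = R = 4500 Ω
Branch 2 (series LC): Z₂ = j(X_L − X_C) = −j1260 Ω
Parallel: Z = Z₁Z₂/(Z₁+Z₂), |Z| = 1220 Ω, ∠Z = -74.3°

-74.3°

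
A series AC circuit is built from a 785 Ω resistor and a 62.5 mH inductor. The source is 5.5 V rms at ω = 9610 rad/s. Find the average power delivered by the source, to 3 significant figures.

24.3 mW

X_L = ωL = 601 Ω
Z = 785 + j601 Ω
|Z| = √(785² + 601²) = 988 Ω
∠Z = arctan(601/785) = 37.4°
I = V/|Z| = 5.56 mA
P = VI cos φ = 5.5 × 0.00556 × cos(37.4°) = 24.3 mW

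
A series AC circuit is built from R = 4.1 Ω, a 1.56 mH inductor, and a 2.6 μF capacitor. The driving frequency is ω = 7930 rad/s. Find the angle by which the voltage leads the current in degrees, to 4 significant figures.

-83.53°

X_L = ωL = 12.37 Ω
X_C = 1/(ωC) = 48.50 Ω
Net reactance X = X_L − X_C = -36.13 Ω
Z = 4.100 − j36.13 Ω
|Z| = √(4.100² + 36.13²) = 36.36 Ω
∠Z = arctan(-36.13/4.100) = -83.53°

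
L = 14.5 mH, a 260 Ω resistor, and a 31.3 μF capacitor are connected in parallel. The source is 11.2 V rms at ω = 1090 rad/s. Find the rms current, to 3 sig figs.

329 mA

X_L = ωL = 15.8 Ω
X_C = 1/(ωC) = 29.3 Ω
Parallel: admittances add. Y = 1/R + 1/(jωL) + jωC
Y = (0.00385 − j0.0292) S
|Y| = 0.0294 S → |Z| = 1/|Y| = 34.0 Ω, ∠Z = −∠Y = 82.5°
I = V/|Z| = 11.2/34.0 = 329 mA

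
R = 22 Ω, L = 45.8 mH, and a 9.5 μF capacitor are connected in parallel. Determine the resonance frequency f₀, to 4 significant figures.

241.3 Hz

ω₀ = 1/√(LC) = 1/√(0.0458 × 9.5e-06) = 1516 rad/s
f₀ = ω₀/(2π) = 241.3 Hz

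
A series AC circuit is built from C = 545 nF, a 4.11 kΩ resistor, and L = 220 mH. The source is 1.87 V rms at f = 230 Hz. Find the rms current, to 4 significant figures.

ω = 2πf = 1445 rad/s
X_L = ωL = 317.9 Ω
X_C = 1/(ωC) = 1270 Ω
Net reactance X = X_L − X_C = -951.8 Ω
Z = 4110 − j951.8 Ω
|Z| = √(4110² + 951.8²) = 4219 Ω
I = V/|Z| = 1.87/4219 = 443.3 μA

443.3 μA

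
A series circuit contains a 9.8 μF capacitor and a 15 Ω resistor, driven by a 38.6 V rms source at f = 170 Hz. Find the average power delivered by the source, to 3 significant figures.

ω = 2πf = 1068 rad/s
X_C = 1/(ωC) = 95.5 Ω
Z = 15.0 − j95.5 Ω
|Z| = √(15.0² + 95.5²) = 96.7 Ω
∠Z = arctan(-95.5/15.0) = -81.1°
I = V/|Z| = 399 mA
P = VI cos φ = 38.6 × 0.399 × cos(-81.1°) = 2.39 W

2.39 W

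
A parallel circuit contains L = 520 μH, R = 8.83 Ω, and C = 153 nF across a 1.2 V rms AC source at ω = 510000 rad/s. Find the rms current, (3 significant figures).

X_L = ωL = 265 Ω
X_C = 1/(ωC) = 12.8 Ω
Parallel: admittances add. Y = 1/R + 1/(jωL) + jωC
Y = (0.113 + j0.0743) S
|Y| = 0.135 S → |Z| = 1/|Y| = 7.38 Ω, ∠Z = −∠Y = -33.3°
I = V/|Z| = 1.2/7.38 = 163 mA

163 mA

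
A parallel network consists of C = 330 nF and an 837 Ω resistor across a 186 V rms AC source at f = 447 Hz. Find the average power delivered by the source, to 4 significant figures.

ω = 2πf = 2809 rad/s
X_C = 1/(ωC) = 1079 Ω
Parallel: admittances add. Y = 1/R + jωC
Y = (0.001195 + j0.0009268) S
|Y| = 0.001512 S → |Z| = 1/|Y| = 661.3 Ω, ∠Z = −∠Y = -37.80°
I = V/|Z| = 281.2 mA
P = VI cos φ = 186 × 0.2812 × cos(-37.80°) = 41.33 W

41.33 W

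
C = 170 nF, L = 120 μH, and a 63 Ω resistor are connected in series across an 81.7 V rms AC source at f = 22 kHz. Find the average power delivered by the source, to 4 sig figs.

ω = 2πf = 138200 rad/s
X_L = ωL = 16.59 Ω
X_C = 1/(ωC) = 42.55 Ω
Net reactance X = X_L − X_C = -25.97 Ω
Z = 63.00 − j25.97 Ω
|Z| = √(63.00² + 25.97²) = 68.14 Ω
∠Z = arctan(-25.97/63.00) = -22.40°
I = V/|Z| = 1.199 A
P = VI cos φ = 81.7 × 1.199 × cos(-22.40°) = 90.56 W

90.56 W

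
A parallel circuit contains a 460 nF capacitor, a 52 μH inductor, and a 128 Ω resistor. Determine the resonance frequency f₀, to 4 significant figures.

ω₀ = 1/√(LC) = 1/√(5.2e-05 × 4.6e-07) = 204500 rad/s
f₀ = ω₀/(2π) = 32.54 kHz

32.54 kHz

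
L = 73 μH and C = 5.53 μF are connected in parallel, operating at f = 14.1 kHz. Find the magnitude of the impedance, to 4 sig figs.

2.982 Ω

ω = 2πf = 88590 rad/s
X_L = ωL = 6.467 Ω
X_C = 1/(ωC) = 2.041 Ω
Parallel: admittances add. Y = 1/(jωL) + jωC
Y = (0 + j0.3353) S
|Y| = 0.3353 S → |Z| = 1/|Y| = 2.982 Ω, ∠Z = −∠Y = -90.00°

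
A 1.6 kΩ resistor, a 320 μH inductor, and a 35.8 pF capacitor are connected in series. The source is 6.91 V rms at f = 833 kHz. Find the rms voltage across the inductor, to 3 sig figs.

2.90 V

ω = 2πf = 5.234e+06 rad/s
X_L = ωL = 1670 Ω
X_C = 1/(ωC) = 5340 Ω
Net reactance X = X_L − X_C = -3660 Ω
Z = 1600 − j3660 Ω
|Z| = √(1600² + 3660²) = 4000 Ω
I = V/|Z| = 1.73 mA
V_L = I·|Z_L| = 0.00173 × 1670 = 2.90 V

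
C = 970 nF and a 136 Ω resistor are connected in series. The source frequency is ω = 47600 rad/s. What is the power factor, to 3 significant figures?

X_C = 1/(ωC) = 21.7 Ω
Z = 136 − j21.7 Ω
|Z| = √(136² + 21.7²) = 138 Ω
∠Z = arctan(-21.7/136) = -9.05°
cos φ = cos(-9.05°) = 0.988

0.988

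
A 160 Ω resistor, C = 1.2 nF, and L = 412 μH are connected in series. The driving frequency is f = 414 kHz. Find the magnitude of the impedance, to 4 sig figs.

ω = 2πf = 2.601e+06 rad/s
X_L = ωL = 1072 Ω
X_C = 1/(ωC) = 320.4 Ω
Net reactance X = X_L − X_C = 751.4 Ω
Z = 160.0 + j751.4 Ω
|Z| = √(160.0² + 751.4²) = 768.2 Ω

768.2 Ω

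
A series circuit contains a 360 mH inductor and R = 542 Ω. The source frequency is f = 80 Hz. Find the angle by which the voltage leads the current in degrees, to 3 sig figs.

ω = 2πf = 502.7 rad/s
X_L = ωL = 181 Ω
Z = 542 + j181 Ω
|Z| = √(542² + 181²) = 571 Ω
∠Z = arctan(181/542) = 18.5°

18.5°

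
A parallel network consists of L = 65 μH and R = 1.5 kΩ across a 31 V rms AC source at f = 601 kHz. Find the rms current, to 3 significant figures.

128 mA

ω = 2πf = 3.776e+06 rad/s
X_L = ωL = 245 Ω
Parallel: admittances add. Y = 1/R + 1/(jωL)
Y = (0.000667 − j0.00407) S
|Y| = 0.00413 S → |Z| = 1/|Y| = 242 Ω, ∠Z = −∠Y = 80.7°
I = V/|Z| = 31/242 = 128 mA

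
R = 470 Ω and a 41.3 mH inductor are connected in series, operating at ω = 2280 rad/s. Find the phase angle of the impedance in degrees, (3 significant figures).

X_L = ωL = 94.2 Ω
Z = 470 + j94.2 Ω
|Z| = √(470² + 94.2²) = 479 Ω
∠Z = arctan(94.2/470) = 11.3°

11.3°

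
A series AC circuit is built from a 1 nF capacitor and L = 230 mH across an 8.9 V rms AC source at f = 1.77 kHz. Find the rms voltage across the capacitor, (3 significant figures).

ω = 2πf = 11120 rad/s
X_L = ωL = 2560 Ω
X_C = 1/(ωC) = 89900 Ω
Net reactance X = X_L − X_C = -87400 Ω
Z = − j87400 Ω
|Z| = √(0² + 87400²) = 87400 Ω
I = V/|Z| = 102 μA
V_C = I·|Z_C| = 0.000102 × 89900 = 9.16 V

9.16 V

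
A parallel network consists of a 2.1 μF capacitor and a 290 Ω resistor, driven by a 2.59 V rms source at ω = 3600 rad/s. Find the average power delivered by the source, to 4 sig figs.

X_C = 1/(ωC) = 132.3 Ω
Parallel: admittances add. Y = 1/R + jωC
Y = (0.003448 + j0.007560) S
|Y| = 0.008309 S → |Z| = 1/|Y| = 120.3 Ω, ∠Z = −∠Y = -65.48°
I = V/|Z| = 21.52 mA
P = VI cos φ = 2.59 × 0.02152 × cos(-65.48°) = 23.13 mW

23.13 mW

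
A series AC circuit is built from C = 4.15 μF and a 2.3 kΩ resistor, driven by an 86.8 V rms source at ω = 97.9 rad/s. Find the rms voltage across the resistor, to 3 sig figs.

X_C = 1/(ωC) = 2460 Ω
Z = 2300 − j2460 Ω
|Z| = √(2300² + 2460²) = 3370 Ω
I = V/|Z| = 25.8 mA
V_R = I·|Z_R| = 0.0258 × 2300 = 59.3 V

59.3 V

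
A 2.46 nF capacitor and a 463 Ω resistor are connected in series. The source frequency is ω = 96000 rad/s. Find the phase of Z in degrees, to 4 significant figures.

-83.76°

X_C = 1/(ωC) = 4234 Ω
Z = 463.0 − j4234 Ω
|Z| = √(463.0² + 4234²) = 4260 Ω
∠Z = arctan(-4234/463.0) = -83.76°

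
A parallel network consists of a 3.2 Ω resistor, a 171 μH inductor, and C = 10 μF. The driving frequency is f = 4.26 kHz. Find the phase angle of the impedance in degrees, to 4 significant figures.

ω = 2πf = 26770 rad/s
X_L = ωL = 4.577 Ω
X_C = 1/(ωC) = 3.736 Ω
Parallel: admittances add. Y = 1/R + 1/(jωL) + jωC
Y = (0.3125 + j0.04918) S
|Y| = 0.3163 S → |Z| = 1/|Y| = 3.161 Ω, ∠Z = −∠Y = -8.944°

-8.944°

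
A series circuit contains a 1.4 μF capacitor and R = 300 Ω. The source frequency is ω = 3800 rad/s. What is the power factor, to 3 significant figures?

0.847

X_C = 1/(ωC) = 188 Ω
Z = 300 − j188 Ω
|Z| = √(300² + 188²) = 354 Ω
∠Z = arctan(-188/300) = -32.1°
cos φ = cos(-32.1°) = 0.847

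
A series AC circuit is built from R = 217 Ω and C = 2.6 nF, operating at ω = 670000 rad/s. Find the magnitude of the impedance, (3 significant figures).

X_C = 1/(ωC) = 574 Ω
Z = 217 − j574 Ω
|Z| = √(217² + 574²) = 614 Ω

614 Ω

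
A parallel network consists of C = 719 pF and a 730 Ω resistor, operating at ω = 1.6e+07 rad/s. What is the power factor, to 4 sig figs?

X_C = 1/(ωC) = 86.93 Ω
Parallel: admittances add. Y = 1/R + jωC
Y = (0.001370 + j0.01150) S
|Y| = 0.01159 S → |Z| = 1/|Y| = 86.32 Ω, ∠Z = −∠Y = -83.21°
cos φ = cos(-83.21°) = 0.1182

0.1182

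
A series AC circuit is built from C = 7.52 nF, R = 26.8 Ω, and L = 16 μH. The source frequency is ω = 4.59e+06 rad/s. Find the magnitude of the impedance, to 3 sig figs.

51.9 Ω

X_L = ωL = 73.4 Ω
X_C = 1/(ωC) = 29.0 Ω
Net reactance X = X_L − X_C = 44.5 Ω
Z = 26.8 + j44.5 Ω
|Z| = √(26.8² + 44.5²) = 51.9 Ω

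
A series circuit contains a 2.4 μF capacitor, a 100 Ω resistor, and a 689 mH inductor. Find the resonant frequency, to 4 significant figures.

123.8 Hz

ω₀ = 1/√(LC) = 1/√(0.689 × 2.4e-06) = 777.7 rad/s
f₀ = ω₀/(2π) = 123.8 Hz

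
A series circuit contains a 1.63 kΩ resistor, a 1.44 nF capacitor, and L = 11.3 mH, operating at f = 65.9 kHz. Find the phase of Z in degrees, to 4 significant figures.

ω = 2πf = 414100 rad/s
X_L = ωL = 4679 Ω
X_C = 1/(ωC) = 1677 Ω
Net reactance X = X_L − X_C = 3002 Ω
Z = 1630 + j3002 Ω
|Z| = √(1630² + 3002²) = 3416 Ω
∠Z = arctan(3002/1630) = 61.50°

61.50°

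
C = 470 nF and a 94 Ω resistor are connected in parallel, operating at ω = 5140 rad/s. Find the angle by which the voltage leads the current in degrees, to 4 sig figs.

X_C = 1/(ωC) = 413.9 Ω
Parallel: admittances add. Y = 1/R + jωC
Y = (0.01064 + j0.002416) S
|Y| = 0.01091 S → |Z| = 1/|Y| = 91.67 Ω, ∠Z = −∠Y = -12.79°

-12.79°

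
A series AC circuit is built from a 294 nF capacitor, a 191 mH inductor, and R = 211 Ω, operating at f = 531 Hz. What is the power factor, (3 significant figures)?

0.483

ω = 2πf = 3336 rad/s
X_L = ωL = 637 Ω
X_C = 1/(ωC) = 1020 Ω
Net reactance X = X_L − X_C = -382 Ω
Z = 211 − j382 Ω
|Z| = √(211² + 382²) = 437 Ω
∠Z = arctan(-382/211) = -61.1°
cos φ = cos(-61.1°) = 0.483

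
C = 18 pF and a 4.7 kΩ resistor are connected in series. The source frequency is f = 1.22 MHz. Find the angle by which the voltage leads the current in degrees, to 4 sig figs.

ω = 2πf = 7.665e+06 rad/s
X_C = 1/(ωC) = 7247 Ω
Z = 4700 − j7247 Ω
|Z| = √(4700² + 7247²) = 8638 Ω
∠Z = arctan(-7247/4700) = -57.04°

-57.04°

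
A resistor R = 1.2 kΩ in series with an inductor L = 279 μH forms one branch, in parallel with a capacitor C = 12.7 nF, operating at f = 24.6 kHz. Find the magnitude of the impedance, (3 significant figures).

475 Ω

ω = 2πf = 154600 rad/s
X_L = ωL = 43.1 Ω
X_C = 1/(ωC) = 509 Ω
Branch 1 (R+jX_L): Z₁ = 1200 + j43.1 Ω, |Z₁| = 1200 Ω
Branch 2 (−jX_C): Z₂ = −j509 Ω
Parallel: Z = Z₁Z₂/(Z₁+Z₂), |Z| = 475 Ω, ∠Z = -66.7°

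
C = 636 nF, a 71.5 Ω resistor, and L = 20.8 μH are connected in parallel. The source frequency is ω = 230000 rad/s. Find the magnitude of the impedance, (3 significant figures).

15.6 Ω

X_L = ωL = 4.78 Ω
X_C = 1/(ωC) = 6.84 Ω
Parallel: admittances add. Y = 1/R + 1/(jωL) + jωC
Y = (0.0140 − j0.0628) S
|Y| = 0.0643 S → |Z| = 1/|Y| = 15.6 Ω, ∠Z = −∠Y = 77.4°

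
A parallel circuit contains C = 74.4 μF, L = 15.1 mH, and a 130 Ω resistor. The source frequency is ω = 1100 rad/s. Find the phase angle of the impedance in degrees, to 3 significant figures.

X_L = ωL = 16.6 Ω
X_C = 1/(ωC) = 12.2 Ω
Parallel: admittances add. Y = 1/R + 1/(jωL) + jωC
Y = (0.00769 + j0.0216) S
|Y| = 0.0230 S → |Z| = 1/|Y| = 43.6 Ω, ∠Z = −∠Y = -70.4°

-70.4°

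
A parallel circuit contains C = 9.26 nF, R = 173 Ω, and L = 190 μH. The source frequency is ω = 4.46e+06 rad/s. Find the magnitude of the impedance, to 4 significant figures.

24.67 Ω

X_L = ωL = 847.4 Ω
X_C = 1/(ωC) = 24.21 Ω
Parallel: admittances add. Y = 1/R + 1/(jωL) + jωC
Y = (0.005780 + j0.04012) S
|Y| = 0.04053 S → |Z| = 1/|Y| = 24.67 Ω, ∠Z = −∠Y = -81.80°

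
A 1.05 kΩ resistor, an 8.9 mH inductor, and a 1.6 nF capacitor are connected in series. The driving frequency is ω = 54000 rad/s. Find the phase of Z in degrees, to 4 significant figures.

X_L = ωL = 480.6 Ω
X_C = 1/(ωC) = 11570 Ω
Net reactance X = X_L − X_C = -11090 Ω
Z = 1050 − j11090 Ω
|Z| = √(1050² + 11090²) = 11140 Ω
∠Z = arctan(-11090/1050) = -84.59°

-84.59°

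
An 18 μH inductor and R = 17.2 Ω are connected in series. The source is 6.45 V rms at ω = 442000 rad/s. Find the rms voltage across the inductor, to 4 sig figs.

X_L = ωL = 7.956 Ω
Z = 17.20 + j7.956 Ω
|Z| = √(17.20² + 7.956²) = 18.95 Ω
I = V/|Z| = 340.4 mA
V_L = I·|Z_L| = 0.3404 × 7.956 = 2.708 V

2.708 V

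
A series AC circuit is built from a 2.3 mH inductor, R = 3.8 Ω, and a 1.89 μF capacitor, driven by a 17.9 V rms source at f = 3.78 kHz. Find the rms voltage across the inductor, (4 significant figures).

30.02 V

ω = 2πf = 23750 rad/s
X_L = ωL = 54.63 Ω
X_C = 1/(ωC) = 22.28 Ω
Net reactance X = X_L − X_C = 32.35 Ω
Z = 3.800 + j32.35 Ω
|Z| = √(3.800² + 32.35²) = 32.57 Ω
I = V/|Z| = 549.6 mA
V_L = I·|Z_L| = 0.5496 × 54.63 = 30.02 V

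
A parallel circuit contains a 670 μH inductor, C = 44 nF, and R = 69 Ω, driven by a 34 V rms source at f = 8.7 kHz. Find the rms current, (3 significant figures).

980 mA

ω = 2πf = 54660 rad/s
X_L = ωL = 36.6 Ω
X_C = 1/(ωC) = 416 Ω
Parallel: admittances add. Y = 1/R + 1/(jωL) + jωC
Y = (0.0145 − j0.0249) S
|Y| = 0.0288 S → |Z| = 1/|Y| = 34.7 Ω, ∠Z = −∠Y = 59.8°
I = V/|Z| = 34/34.7 = 980 mA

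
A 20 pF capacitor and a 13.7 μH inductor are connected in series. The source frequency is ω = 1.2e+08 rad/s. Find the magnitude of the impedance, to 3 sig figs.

1230 Ω

X_L = ωL = 1640 Ω
X_C = 1/(ωC) = 417 Ω
Net reactance X = X_L − X_C = 1230 Ω
Z = j1230 Ω
|Z| = √(0² + 1230²) = 1230 Ω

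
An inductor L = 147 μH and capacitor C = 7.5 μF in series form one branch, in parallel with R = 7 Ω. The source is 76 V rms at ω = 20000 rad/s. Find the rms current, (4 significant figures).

23.10 A

X_L = ωL = 2.940 Ω
X_C = 1/(ωC) = 6.667 Ω
Branch 1: Z₁ = R = 7.000 Ω
Branch 2 (series LC): Z₂ = j(X_L − X_C) = −j3.727 Ω
Parallel: Z = Z₁Z₂/(Z₁+Z₂), |Z| = 3.290 Ω, ∠Z = -61.97°
I = V/|Z| = 76/3.290 = 23.10 A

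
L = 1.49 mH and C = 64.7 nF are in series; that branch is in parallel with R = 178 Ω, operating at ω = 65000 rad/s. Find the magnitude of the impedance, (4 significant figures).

X_L = ωL = 96.85 Ω
X_C = 1/(ωC) = 237.8 Ω
Branch 1: Z₁ = R = 178.0 Ω
Branch 2 (series LC): Z₂ = j(X_L − X_C) = −j140.9 Ω
Parallel: Z = Z₁Z₂/(Z₁+Z₂), |Z| = 110.5 Ω, ∠Z = -51.63°

110.5 Ω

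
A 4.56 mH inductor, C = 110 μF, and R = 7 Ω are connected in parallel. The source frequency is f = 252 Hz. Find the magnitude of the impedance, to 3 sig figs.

ω = 2πf = 1583 rad/s
X_L = ωL = 7.22 Ω
X_C = 1/(ωC) = 5.74 Ω
Parallel: admittances add. Y = 1/R + 1/(jωL) + jωC
Y = (0.143 + j0.0357) S
|Y| = 0.147 S → |Z| = 1/|Y| = 6.79 Ω, ∠Z = −∠Y = -14.0°

6.79 Ω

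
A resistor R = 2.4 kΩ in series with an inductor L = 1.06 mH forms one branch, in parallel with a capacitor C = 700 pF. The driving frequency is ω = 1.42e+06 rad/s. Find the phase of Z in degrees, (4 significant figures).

X_L = ωL = 1505 Ω
X_C = 1/(ωC) = 1006 Ω
Branch 1 (R+jX_L): Z₁ = 2400 + j1505 Ω, |Z₁| = 2833 Ω
Branch 2 (−jX_C): Z₂ = −j1006 Ω
Parallel: Z = Z₁Z₂/(Z₁+Z₂), |Z| = 1163 Ω, ∠Z = -69.65°

-69.65°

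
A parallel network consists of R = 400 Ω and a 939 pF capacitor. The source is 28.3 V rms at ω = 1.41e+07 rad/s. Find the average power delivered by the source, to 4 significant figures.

X_C = 1/(ωC) = 75.53 Ω
Parallel: admittances add. Y = 1/R + jωC
Y = (0.002500 + j0.01324) S
|Y| = 0.01347 S → |Z| = 1/|Y| = 74.22 Ω, ∠Z = −∠Y = -79.31°
I = V/|Z| = 381.3 mA
P = VI cos φ = 28.3 × 0.3813 × cos(-79.31°) = 2.002 W

2.002 W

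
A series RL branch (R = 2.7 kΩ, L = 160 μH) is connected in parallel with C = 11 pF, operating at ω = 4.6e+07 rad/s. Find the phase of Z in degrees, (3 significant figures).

-83.5°

X_L = ωL = 7360 Ω
X_C = 1/(ωC) = 1980 Ω
Branch 1 (R+jX_L): Z₁ = 2700 + j7360 Ω, |Z₁| = 7840 Ω
Branch 2 (−jX_C): Z₂ = −j1980 Ω
Parallel: Z = Z₁Z₂/(Z₁+Z₂), |Z| = 2570 Ω, ∠Z = -83.5°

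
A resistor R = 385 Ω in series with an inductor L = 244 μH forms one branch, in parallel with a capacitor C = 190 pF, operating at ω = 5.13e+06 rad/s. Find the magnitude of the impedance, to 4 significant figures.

X_L = ωL = 1252 Ω
X_C = 1/(ωC) = 1026 Ω
Branch 1 (R+jX_L): Z₁ = 385.0 + j1252 Ω, |Z₁| = 1310 Ω
Branch 2 (−jX_C): Z₂ = −j1026 Ω
Parallel: Z = Z₁Z₂/(Z₁+Z₂), |Z| = 3010 Ω, ∠Z = -47.48°

3010 Ω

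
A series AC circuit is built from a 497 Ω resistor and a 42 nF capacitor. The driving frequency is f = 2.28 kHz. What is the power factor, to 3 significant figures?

ω = 2πf = 14330 rad/s
X_C = 1/(ωC) = 1660 Ω
Z = 497 − j1660 Ω
|Z| = √(497² + 1660²) = 1730 Ω
∠Z = arctan(-1660/497) = -73.4°
cos φ = cos(-73.4°) = 0.286

0.286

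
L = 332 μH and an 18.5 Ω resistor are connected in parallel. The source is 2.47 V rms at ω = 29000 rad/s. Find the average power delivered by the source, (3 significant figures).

330 mW

X_L = ωL = 9.63 Ω
Parallel: admittances add. Y = 1/R + 1/(jωL)
Y = (0.0541 − j0.104) S
|Y| = 0.117 S → |Z| = 1/|Y| = 8.54 Ω, ∠Z = −∠Y = 62.5°
I = V/|Z| = 289 mA
P = VI cos φ = 2.47 × 0.289 × cos(62.5°) = 330 mW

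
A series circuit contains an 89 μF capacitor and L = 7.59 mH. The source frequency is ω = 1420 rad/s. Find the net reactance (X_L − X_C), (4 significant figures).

2.865 Ω

X_L = ωL = 10.78 Ω
X_C = 1/(ωC) = 7.913 Ω
X = 10.78 − 7.913 = 2.865 Ω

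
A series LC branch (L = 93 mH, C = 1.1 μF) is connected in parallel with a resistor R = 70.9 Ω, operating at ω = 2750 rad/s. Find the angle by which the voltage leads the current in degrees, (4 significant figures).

-43.46°

X_L = ωL = 255.8 Ω
X_C = 1/(ωC) = 330.6 Ω
Branch 1: Z₁ = R = 70.90 Ω
Branch 2 (series LC): Z₂ = j(X_L − X_C) = −j74.83 Ω
Parallel: Z = Z₁Z₂/(Z₁+Z₂), |Z| = 51.47 Ω, ∠Z = -43.46°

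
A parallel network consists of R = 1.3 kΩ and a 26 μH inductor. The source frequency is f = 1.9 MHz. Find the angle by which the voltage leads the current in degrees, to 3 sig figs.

ω = 2πf = 1.194e+07 rad/s
X_L = ωL = 310 Ω
Parallel: admittances add. Y = 1/R + 1/(jωL)
Y = (0.000769 − j0.00322) S
|Y| = 0.00331 S → |Z| = 1/|Y| = 302 Ω, ∠Z = −∠Y = 76.6°

76.6°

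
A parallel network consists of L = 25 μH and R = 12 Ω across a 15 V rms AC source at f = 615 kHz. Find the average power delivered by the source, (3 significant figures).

18.7 W

ω = 2πf = 3.864e+06 rad/s
X_L = ωL = 96.6 Ω
Parallel: admittances add. Y = 1/R + 1/(jωL)
Y = (0.0833 − j0.0104) S
|Y| = 0.0840 S → |Z| = 1/|Y| = 11.9 Ω, ∠Z = −∠Y = 7.08°
I = V/|Z| = 1.26 A
P = VI cos φ = 15 × 1.26 × cos(7.08°) = 18.7 W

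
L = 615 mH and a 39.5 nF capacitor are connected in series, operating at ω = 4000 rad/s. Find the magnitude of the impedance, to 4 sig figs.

X_L = ωL = 2460 Ω
X_C = 1/(ωC) = 6329 Ω
Net reactance X = X_L − X_C = -3869 Ω
Z = − j3869 Ω
|Z| = √(0² + 3869²) = 3869 Ω

3869 Ω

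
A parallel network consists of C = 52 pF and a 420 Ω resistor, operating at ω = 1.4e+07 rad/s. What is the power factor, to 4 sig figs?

X_C = 1/(ωC) = 1374 Ω
Parallel: admittances add. Y = 1/R + jωC
Y = (0.002381 + j0.0007280) S
|Y| = 0.002490 S → |Z| = 1/|Y| = 401.6 Ω, ∠Z = −∠Y = -17.00°
cos φ = cos(-17.00°) = 0.9563

0.9563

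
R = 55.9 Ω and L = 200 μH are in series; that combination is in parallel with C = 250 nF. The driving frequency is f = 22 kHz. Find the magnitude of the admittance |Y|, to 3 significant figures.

ω = 2πf = 138200 rad/s
X_L = ωL = 27.6 Ω
X_C = 1/(ωC) = 28.9 Ω
Branch 1 (R+jX_L): Z₁ = 55.9 + j27.6 Ω, |Z₁| = 62.4 Ω
Branch 2 (−jX_C): Z₂ = −j28.9 Ω
Parallel: Z = Z₁Z₂/(Z₁+Z₂), |Z| = 32.3 Ω, ∠Z = -62.4°
|Y| = 1/|Z| = 31.0 mS

31.0 mS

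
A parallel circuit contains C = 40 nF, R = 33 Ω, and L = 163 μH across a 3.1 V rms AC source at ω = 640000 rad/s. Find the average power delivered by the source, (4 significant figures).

291.2 mW

X_L = ωL = 104.3 Ω
X_C = 1/(ωC) = 39.06 Ω
Parallel: admittances add. Y = 1/R + 1/(jωL) + jωC
Y = (0.03030 + j0.01601) S
|Y| = 0.03427 S → |Z| = 1/|Y| = 29.18 Ω, ∠Z = −∠Y = -27.85°
I = V/|Z| = 106.3 mA
P = VI cos φ = 3.1 × 0.1063 × cos(-27.85°) = 291.2 mW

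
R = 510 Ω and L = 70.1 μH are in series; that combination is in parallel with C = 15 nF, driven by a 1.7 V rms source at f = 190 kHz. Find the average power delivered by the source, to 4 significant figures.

5.518 mW

ω = 2πf = 1.194e+06 rad/s
X_L = ωL = 83.69 Ω
X_C = 1/(ωC) = 55.84 Ω
Branch 1 (R+jX_L): Z₁ = 510.0 + j83.69 Ω, |Z₁| = 516.8 Ω
Branch 2 (−jX_C): Z₂ = −j55.84 Ω
Parallel: Z = Z₁Z₂/(Z₁+Z₂), |Z| = 56.51 Ω, ∠Z = -83.81°
I = V/|Z| = 30.09 mA
P = VI cos φ = 1.7 × 0.03009 × cos(-83.81°) = 5.518 mW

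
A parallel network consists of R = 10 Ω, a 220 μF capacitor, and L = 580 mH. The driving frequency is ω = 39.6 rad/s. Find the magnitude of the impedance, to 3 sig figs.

X_L = ωL = 23.0 Ω
X_C = 1/(ωC) = 115 Ω
Parallel: admittances add. Y = 1/R + 1/(jωL) + jωC
Y = (0.100 − j0.0348) S
|Y| = 0.106 S → |Z| = 1/|Y| = 9.44 Ω, ∠Z = −∠Y = 19.2°

9.44 Ω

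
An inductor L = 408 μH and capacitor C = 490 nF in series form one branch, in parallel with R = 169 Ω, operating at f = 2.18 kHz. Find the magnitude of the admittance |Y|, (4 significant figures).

ω = 2πf = 13700 rad/s
X_L = ωL = 5.589 Ω
X_C = 1/(ωC) = 149.0 Ω
Branch 1: Z₁ = R = 169.0 Ω
Branch 2 (series LC): Z₂ = j(X_L − X_C) = −j143.4 Ω
Parallel: Z = Z₁Z₂/(Z₁+Z₂), |Z| = 109.3 Ω, ∠Z = -49.68°
|Y| = 1/|Z| = 9.145 mS

9.145 mS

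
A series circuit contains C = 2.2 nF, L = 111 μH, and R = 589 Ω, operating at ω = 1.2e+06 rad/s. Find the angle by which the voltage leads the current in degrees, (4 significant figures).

-22.63°

X_L = ωL = 133.2 Ω
X_C = 1/(ωC) = 378.8 Ω
Net reactance X = X_L − X_C = -245.6 Ω
Z = 589.0 − j245.6 Ω
|Z| = √(589.0² + 245.6²) = 638.1 Ω
∠Z = arctan(-245.6/589.0) = -22.63°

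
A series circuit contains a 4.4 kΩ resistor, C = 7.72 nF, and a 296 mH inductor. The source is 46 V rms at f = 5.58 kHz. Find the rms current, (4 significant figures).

5.749 mA

ω = 2πf = 35060 rad/s
X_L = ωL = 10380 Ω
X_C = 1/(ωC) = 3695 Ω
Net reactance X = X_L − X_C = 6683 Ω
Z = 4400 + j6683 Ω
|Z| = √(4400² + 6683²) = 8002 Ω
I = V/|Z| = 46/8002 = 5.749 mA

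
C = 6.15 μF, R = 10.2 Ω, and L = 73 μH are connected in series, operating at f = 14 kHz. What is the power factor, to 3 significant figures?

ω = 2πf = 87960 rad/s
X_L = ωL = 6.42 Ω
X_C = 1/(ωC) = 1.85 Ω
Net reactance X = X_L − X_C = 4.57 Ω
Z = 10.2 + j4.57 Ω
|Z| = √(10.2² + 4.57²) = 11.2 Ω
∠Z = arctan(4.57/10.2) = 24.1°
cos φ = cos(24.1°) = 0.912

0.912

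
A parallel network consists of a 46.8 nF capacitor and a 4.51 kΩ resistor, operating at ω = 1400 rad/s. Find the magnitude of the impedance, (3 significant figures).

4330 Ω

X_C = 1/(ωC) = 15300 Ω
Parallel: admittances add. Y = 1/R + jωC
Y = (0.000222 + j6.55e-05) S
|Y| = 0.000231 S → |Z| = 1/|Y| = 4330 Ω, ∠Z = −∠Y = -16.5°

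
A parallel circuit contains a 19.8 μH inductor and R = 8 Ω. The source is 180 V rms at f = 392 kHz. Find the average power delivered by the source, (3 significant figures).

ω = 2πf = 2.463e+06 rad/s
X_L = ωL = 48.8 Ω
Parallel: admittances add. Y = 1/R + 1/(jωL)
Y = (0.125 − j0.0205) S
|Y| = 0.127 S → |Z| = 1/|Y| = 7.89 Ω, ∠Z = −∠Y = 9.32°
I = V/|Z| = 22.8 A
P = VI cos φ = 180 × 22.8 × cos(9.32°) = 4.05 kW

4.05 kW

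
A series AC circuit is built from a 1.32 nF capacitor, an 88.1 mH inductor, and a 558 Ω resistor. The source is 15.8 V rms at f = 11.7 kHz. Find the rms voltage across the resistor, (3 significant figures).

ω = 2πf = 73510 rad/s
X_L = ωL = 6480 Ω
X_C = 1/(ωC) = 10300 Ω
Net reactance X = X_L − X_C = -3830 Ω
Z = 558 − j3830 Ω
|Z| = √(558² + 3830²) = 3870 Ω
I = V/|Z| = 4.08 mA
V_R = I·|Z_R| = 0.00408 × 558 = 2.28 V

2.28 V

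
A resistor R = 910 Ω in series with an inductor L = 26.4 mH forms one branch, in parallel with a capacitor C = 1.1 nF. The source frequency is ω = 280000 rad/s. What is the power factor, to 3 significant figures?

X_L = ωL = 7390 Ω
X_C = 1/(ωC) = 3250 Ω
Branch 1 (R+jX_L): Z₁ = 910 + j7390 Ω, |Z₁| = 7450 Ω
Branch 2 (−jX_C): Z₂ = −j3250 Ω
Parallel: Z = Z₁Z₂/(Z₁+Z₂), |Z| = 5700 Ω, ∠Z = -84.6°
cos φ = cos(-84.6°) = 0.0935

0.0935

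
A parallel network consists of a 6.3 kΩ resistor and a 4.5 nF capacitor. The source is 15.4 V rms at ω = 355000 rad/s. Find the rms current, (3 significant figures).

24.7 mA

X_C = 1/(ωC) = 626 Ω
Parallel: admittances add. Y = 1/R + jωC
Y = (0.000159 + j0.00160) S
|Y| = 0.00161 S → |Z| = 1/|Y| = 623 Ω, ∠Z = −∠Y = -84.3°
I = V/|Z| = 15.4/623 = 24.7 mA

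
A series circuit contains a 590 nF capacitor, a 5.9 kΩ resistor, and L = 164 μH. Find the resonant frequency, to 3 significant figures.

ω₀ = 1/√(LC) = 1/√(0.000164 × 5.9e-07) = 101700 rad/s
f₀ = ω₀/(2π) = 16.2 kHz

16.2 kHz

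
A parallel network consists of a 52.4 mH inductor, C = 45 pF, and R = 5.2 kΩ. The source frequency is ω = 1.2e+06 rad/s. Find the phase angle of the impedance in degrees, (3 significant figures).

X_L = ωL = 62900 Ω
X_C = 1/(ωC) = 18500 Ω
Parallel: admittances add. Y = 1/R + 1/(jωL) + jωC
Y = (0.000192 + j3.81e-05) S
|Y| = 0.000196 S → |Z| = 1/|Y| = 5100 Ω, ∠Z = −∠Y = -11.2°

-11.2°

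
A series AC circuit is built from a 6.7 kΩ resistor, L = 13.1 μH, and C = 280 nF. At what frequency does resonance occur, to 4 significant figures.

ω₀ = 1/√(LC) = 1/√(1.31e-05 × 2.8e-07) = 522100 rad/s
f₀ = ω₀/(2π) = 83.10 kHz

83.10 kHz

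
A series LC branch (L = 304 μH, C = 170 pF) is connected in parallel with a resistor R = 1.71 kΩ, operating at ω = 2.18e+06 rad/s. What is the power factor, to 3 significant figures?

0.766

X_L = ωL = 663 Ω
X_C = 1/(ωC) = 2700 Ω
Branch 1: Z₁ = R = 1710 Ω
Branch 2 (series LC): Z₂ = j(X_L − X_C) = −j2040 Ω
Parallel: Z = Z₁Z₂/(Z₁+Z₂), |Z| = 1310 Ω, ∠Z = -40.0°
cos φ = cos(-40.0°) = 0.766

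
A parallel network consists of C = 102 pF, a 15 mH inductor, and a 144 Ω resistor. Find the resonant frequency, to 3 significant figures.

ω₀ = 1/√(LC) = 1/√(0.015 × 1.02e-10) = 808500 rad/s
f₀ = ω₀/(2π) = 129 kHz

129 kHz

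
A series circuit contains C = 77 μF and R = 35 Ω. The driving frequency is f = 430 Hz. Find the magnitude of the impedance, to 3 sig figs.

35.3 Ω

ω = 2πf = 2702 rad/s
X_C = 1/(ωC) = 4.81 Ω
Z = 35.0 − j4.81 Ω
|Z| = √(35.0² + 4.81²) = 35.3 Ω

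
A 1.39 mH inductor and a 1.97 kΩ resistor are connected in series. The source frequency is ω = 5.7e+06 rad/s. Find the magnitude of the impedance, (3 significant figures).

8160 Ω

X_L = ωL = 7920 Ω
Z = 1970 + j7920 Ω
|Z| = √(1970² + 7920²) = 8160 Ω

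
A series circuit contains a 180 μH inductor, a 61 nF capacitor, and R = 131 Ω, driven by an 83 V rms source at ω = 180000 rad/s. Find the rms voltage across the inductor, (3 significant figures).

X_L = ωL = 32.4 Ω
X_C = 1/(ωC) = 91.1 Ω
Net reactance X = X_L − X_C = -58.7 Ω
Z = 131 − j58.7 Ω
|Z| = √(131² + 58.7²) = 144 Ω
I = V/|Z| = 578 mA
V_L = I·|Z_L| = 0.578 × 32.4 = 18.7 V

18.7 V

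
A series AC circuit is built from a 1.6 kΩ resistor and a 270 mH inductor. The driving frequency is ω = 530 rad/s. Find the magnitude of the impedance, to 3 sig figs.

X_L = ωL = 143 Ω
Z = 1600 + j143 Ω
|Z| = √(1600² + 143²) = 1610 Ω

1610 Ω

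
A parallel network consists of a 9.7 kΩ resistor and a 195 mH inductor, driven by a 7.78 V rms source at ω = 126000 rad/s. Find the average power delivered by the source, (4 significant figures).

X_L = ωL = 24570 Ω
Parallel: admittances add. Y = 1/R + 1/(jωL)
Y = (0.0001031 − j4.07e-05) S
|Y| = 0.0001108 S → |Z| = 1/|Y| = 9022 Ω, ∠Z = −∠Y = 21.54°
I = V/|Z| = 862.3 μA
P = VI cos φ = 7.78 × 0.0008623 × cos(21.54°) = 6.240 mW

6.240 mW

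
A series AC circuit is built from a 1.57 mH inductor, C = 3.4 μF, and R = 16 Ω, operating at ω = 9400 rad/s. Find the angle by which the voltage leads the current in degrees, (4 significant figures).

-45.94°

X_L = ωL = 14.76 Ω
X_C = 1/(ωC) = 31.29 Ω
Net reactance X = X_L − X_C = -16.53 Ω
Z = 16.00 − j16.53 Ω
|Z| = √(16.00² + 16.53²) = 23.01 Ω
∠Z = arctan(-16.53/16.00) = -45.94°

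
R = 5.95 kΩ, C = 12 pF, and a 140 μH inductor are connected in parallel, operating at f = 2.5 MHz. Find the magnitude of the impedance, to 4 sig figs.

3176 Ω

ω = 2πf = 1.571e+07 rad/s
X_L = ωL = 2199 Ω
X_C = 1/(ωC) = 5305 Ω
Parallel: admittances add. Y = 1/R + 1/(jωL) + jωC
Y = (0.0001681 − j0.0002662) S
|Y| = 0.0003148 S → |Z| = 1/|Y| = 3176 Ω, ∠Z = −∠Y = 57.74°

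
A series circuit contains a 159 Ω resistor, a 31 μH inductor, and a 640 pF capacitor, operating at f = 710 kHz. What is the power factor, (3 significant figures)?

0.600

ω = 2πf = 4.461e+06 rad/s
X_L = ωL = 138 Ω
X_C = 1/(ωC) = 350 Ω
Net reactance X = X_L − X_C = -212 Ω
Z = 159 − j212 Ω
|Z| = √(159² + 212²) = 265 Ω
∠Z = arctan(-212/159) = -53.1°
cos φ = cos(-53.1°) = 0.600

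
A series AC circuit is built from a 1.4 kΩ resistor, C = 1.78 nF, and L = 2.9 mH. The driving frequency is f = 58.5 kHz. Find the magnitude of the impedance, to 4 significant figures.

ω = 2πf = 367600 rad/s
X_L = ωL = 1066 Ω
X_C = 1/(ωC) = 1528 Ω
Net reactance X = X_L − X_C = -462.5 Ω
Z = 1400 − j462.5 Ω
|Z| = √(1400² + 462.5²) = 1474 Ω

1474 Ω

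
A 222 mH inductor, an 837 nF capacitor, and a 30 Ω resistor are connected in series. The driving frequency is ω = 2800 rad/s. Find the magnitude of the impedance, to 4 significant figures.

197.2 Ω

X_L = ωL = 621.6 Ω
X_C = 1/(ωC) = 426.7 Ω
Net reactance X = X_L − X_C = 194.9 Ω
Z = 30.00 + j194.9 Ω
|Z| = √(30.00² + 194.9²) = 197.2 Ω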